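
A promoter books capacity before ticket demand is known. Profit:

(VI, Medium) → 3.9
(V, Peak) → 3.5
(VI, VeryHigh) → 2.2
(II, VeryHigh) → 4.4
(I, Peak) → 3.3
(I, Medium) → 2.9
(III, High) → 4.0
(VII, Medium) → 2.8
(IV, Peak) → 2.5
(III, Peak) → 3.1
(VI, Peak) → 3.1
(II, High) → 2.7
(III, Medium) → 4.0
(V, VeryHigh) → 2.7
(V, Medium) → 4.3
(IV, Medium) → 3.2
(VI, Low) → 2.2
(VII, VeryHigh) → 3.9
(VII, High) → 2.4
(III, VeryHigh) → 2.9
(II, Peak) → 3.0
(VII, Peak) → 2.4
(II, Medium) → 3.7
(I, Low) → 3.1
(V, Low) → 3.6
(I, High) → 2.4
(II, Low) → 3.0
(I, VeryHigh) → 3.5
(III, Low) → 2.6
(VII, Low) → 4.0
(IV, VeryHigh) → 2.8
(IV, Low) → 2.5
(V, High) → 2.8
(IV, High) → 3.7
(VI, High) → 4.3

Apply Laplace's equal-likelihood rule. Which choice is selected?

V

Row averages: I=3.04, II=3.36, III=3.32, IV=2.94, V=3.38, VI=3.14, VII=3.1
Highest average = 3.38 → V.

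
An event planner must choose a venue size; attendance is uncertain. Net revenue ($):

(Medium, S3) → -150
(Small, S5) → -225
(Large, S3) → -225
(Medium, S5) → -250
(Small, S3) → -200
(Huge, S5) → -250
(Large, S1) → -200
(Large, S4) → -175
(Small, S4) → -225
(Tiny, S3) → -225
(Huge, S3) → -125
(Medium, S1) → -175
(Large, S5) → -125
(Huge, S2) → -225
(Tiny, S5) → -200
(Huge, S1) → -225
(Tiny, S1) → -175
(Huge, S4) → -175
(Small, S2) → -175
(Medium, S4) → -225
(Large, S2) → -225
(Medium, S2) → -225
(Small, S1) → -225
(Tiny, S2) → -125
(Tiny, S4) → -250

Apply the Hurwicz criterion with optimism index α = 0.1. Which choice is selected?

Tiny: 0.1·(-125) + 0.9·(-250) = -237.5
Small: 0.1·(-175) + 0.9·(-225) = -220
Medium: 0.1·(-150) + 0.9·(-250) = -240
Large: 0.1·(-125) + 0.9·(-225) = -215
Huge: 0.1·(-125) + 0.9·(-250) = -237.5
Highest Hurwicz score = -215 → Large.

Large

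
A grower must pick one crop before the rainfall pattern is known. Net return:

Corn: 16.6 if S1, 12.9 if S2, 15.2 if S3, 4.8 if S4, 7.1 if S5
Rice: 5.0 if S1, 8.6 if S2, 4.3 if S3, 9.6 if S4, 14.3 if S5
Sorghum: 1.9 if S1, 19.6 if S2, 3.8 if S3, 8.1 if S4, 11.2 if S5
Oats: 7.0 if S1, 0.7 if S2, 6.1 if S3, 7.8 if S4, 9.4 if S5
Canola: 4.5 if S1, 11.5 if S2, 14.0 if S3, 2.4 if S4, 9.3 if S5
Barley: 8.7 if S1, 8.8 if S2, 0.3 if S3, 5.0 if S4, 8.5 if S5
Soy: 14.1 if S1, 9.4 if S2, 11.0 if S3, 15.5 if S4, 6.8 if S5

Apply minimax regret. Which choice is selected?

Soy

Column bests: S1=16.6, S2=19.6, S3=15.2, S4=15.5, S5=14.3.
Corn regrets: 0.0, 6.7, 0.0, 10.7, 7.2 → max 10.7
Rice regrets: 11.6, 11.0, 10.9, 5.9, 0.0 → max 11.6
Sorghum regrets: 14.7, 0.0, 11.4, 7.4, 3.1 → max 14.7
Oats regrets: 9.6, 18.9, 9.1, 7.7, 4.9 → max 18.9
Canola regrets: 12.1, 8.1, 1.2, 13.1, 5.0 → max 13.1
Barley regrets: 7.9, 10.8, 14.9, 10.5, 5.8 → max 14.9
Soy regrets: 2.5, 10.2, 4.2, 0.0, 7.5 → max 10.2
Smallest max regret = 10.2 → Soy.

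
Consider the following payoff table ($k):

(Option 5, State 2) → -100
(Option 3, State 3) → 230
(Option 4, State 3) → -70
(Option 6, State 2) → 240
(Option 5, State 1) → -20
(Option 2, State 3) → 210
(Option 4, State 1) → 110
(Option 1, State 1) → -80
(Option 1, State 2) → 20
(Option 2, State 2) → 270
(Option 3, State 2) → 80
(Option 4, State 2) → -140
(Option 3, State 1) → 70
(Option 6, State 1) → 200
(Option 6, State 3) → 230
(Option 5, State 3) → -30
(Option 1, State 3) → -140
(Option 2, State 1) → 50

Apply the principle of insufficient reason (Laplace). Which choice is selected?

Option 6

Row averages: Option 1=-200/3, Option 2=530/3, Option 3=380/3, Option 4=-100/3, Option 5=-50, Option 6=670/3
Highest average = 670/3 → Option 6.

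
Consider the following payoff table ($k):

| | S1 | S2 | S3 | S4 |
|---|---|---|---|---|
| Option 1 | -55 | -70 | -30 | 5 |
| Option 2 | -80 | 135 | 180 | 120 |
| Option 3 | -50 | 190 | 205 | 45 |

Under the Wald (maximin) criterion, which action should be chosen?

Option 3

Row minima: Option 1=-70, Option 2=-80, Option 3=-50
Best worst-case = -50 → Option 3.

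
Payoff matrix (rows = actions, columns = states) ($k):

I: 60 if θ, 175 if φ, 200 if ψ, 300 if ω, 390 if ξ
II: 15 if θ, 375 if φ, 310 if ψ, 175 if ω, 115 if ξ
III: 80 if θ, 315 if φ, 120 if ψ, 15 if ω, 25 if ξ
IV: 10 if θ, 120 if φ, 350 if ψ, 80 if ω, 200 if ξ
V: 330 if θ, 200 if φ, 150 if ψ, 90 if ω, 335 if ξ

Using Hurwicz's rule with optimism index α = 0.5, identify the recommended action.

I: 0.5·390 + 0.5·60 = 225
II: 0.5·375 + 0.5·15 = 195
III: 0.5·315 + 0.5·15 = 165
IV: 0.5·350 + 0.5·10 = 180
V: 0.5·335 + 0.5·90 = 212.5
Highest Hurwicz score = 225 → I.

I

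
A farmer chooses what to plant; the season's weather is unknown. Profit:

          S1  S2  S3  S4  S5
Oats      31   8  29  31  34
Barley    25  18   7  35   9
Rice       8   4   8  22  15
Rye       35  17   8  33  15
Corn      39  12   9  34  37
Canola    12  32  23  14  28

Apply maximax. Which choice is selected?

Corn

Row maxima: Oats=34, Barley=35, Rice=22, Rye=35, Corn=39, Canola=32
Best best-case = 39 → Corn.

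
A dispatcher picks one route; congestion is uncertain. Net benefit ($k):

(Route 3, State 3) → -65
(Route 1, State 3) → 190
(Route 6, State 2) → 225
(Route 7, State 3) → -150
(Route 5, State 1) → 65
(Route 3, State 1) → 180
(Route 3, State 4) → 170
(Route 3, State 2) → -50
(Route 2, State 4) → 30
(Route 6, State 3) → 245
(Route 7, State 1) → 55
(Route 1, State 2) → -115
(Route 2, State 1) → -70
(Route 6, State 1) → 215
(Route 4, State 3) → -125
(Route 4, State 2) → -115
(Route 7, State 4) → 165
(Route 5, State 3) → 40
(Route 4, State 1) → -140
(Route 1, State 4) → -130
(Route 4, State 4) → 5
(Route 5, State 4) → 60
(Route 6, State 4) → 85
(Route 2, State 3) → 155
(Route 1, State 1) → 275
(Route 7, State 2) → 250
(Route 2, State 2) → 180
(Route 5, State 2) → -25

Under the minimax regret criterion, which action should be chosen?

Route 6

Column bests: State 1=275, State 2=250, State 3=245, State 4=170.
Route 1 regrets: 0, 365, 55, 300 → max 365
Route 2 regrets: 345, 70, 90, 140 → max 345
Route 3 regrets: 95, 300, 310, 0 → max 310
Route 4 regrets: 415, 365, 370, 165 → max 415
Route 5 regrets: 210, 275, 205, 110 → max 275
Route 6 regrets: 60, 25, 0, 85 → max 85
Route 7 regrets: 220, 0, 395, 5 → max 395
Smallest max regret = 85 → Route 6.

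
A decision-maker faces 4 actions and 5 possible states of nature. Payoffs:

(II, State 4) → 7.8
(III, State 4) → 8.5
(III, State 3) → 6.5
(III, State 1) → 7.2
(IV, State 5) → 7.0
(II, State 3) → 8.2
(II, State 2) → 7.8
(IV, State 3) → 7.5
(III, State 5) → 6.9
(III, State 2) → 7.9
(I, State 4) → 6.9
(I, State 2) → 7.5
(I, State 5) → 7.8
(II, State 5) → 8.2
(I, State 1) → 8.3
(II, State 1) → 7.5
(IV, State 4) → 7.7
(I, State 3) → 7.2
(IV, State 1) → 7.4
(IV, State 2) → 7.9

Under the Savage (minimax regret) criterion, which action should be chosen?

Column bests: State 1=8.3, State 2=7.9, State 3=8.2, State 4=8.5, State 5=8.2.
I regrets: 0.0, 0.4, 1.0, 1.6, 0.4 → max 1.6
II regrets: 0.8, 0.1, 0.0, 0.7, 0.0 → max 0.8
III regrets: 1.1, 0.0, 1.7, 0.0, 1.3 → max 1.7
IV regrets: 0.9, 0.0, 0.7, 0.8, 1.2 → max 1.2
Smallest max regret = 0.8 → II.

II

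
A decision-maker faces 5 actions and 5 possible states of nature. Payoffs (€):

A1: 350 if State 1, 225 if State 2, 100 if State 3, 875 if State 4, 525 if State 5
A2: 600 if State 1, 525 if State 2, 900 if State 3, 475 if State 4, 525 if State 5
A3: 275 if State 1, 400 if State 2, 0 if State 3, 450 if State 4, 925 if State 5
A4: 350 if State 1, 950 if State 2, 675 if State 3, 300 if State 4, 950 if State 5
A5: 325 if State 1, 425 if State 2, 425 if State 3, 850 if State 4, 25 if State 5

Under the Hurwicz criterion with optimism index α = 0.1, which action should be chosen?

A2

A1: 0.1·875 + 0.9·100 = 177.5
A2: 0.1·900 + 0.9·475 = 517.5
A3: 0.1·925 + 0.9·0 = 92.5
A4: 0.1·950 + 0.9·300 = 365
A5: 0.1·850 + 0.9·25 = 107.5
Highest Hurwicz score = 517.5 → A2.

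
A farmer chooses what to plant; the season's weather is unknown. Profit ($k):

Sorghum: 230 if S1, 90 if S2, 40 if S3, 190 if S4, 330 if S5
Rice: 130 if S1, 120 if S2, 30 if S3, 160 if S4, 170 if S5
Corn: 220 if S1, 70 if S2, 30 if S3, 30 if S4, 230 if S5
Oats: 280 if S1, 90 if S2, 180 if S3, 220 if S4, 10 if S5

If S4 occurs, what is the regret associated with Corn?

Best payoff under S4 is 220.
Regret = 220 − 30 = 190.

190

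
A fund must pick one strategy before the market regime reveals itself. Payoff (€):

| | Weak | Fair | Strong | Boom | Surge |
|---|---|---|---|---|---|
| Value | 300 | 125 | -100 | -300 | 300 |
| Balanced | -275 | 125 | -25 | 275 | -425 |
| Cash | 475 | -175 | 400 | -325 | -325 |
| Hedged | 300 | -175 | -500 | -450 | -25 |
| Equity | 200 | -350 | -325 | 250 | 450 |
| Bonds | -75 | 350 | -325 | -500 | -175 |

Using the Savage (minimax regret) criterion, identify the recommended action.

Value

Column bests: Weak=475, Fair=350, Strong=400, Boom=275, Surge=450.
Value regrets: 175, 225, 500, 575, 150 → max 575
Balanced regrets: 750, 225, 425, 0, 875 → max 875
Cash regrets: 0, 525, 0, 600, 775 → max 775
Hedged regrets: 175, 525, 900, 725, 475 → max 900
Equity regrets: 275, 700, 725, 25, 0 → max 725
Bonds regrets: 550, 0, 725, 775, 625 → max 775
Smallest max regret = 575 → Value.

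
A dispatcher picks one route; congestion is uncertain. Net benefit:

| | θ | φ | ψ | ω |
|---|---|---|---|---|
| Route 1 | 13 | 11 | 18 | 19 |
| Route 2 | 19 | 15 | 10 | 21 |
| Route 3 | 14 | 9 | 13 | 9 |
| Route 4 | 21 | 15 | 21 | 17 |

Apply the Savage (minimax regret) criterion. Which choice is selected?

Column bests: θ=21, φ=15, ψ=21, ω=21.
Route 1 regrets: 8, 4, 3, 2 → max 8
Route 2 regrets: 2, 0, 11, 0 → max 11
Route 3 regrets: 7, 6, 8, 12 → max 12
Route 4 regrets: 0, 0, 0, 4 → max 4
Smallest max regret = 4 → Route 4.

Route 4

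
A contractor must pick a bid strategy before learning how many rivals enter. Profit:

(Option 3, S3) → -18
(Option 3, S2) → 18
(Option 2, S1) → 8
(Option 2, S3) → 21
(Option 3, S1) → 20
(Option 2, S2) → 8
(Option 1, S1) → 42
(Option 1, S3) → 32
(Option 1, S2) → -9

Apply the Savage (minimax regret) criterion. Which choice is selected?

Column bests: S1=42, S2=18, S3=32.
Option 1 regrets: 0, 27, 0 → max 27
Option 2 regrets: 34, 10, 11 → max 34
Option 3 regrets: 22, 0, 50 → max 50
Smallest max regret = 27 → Option 1.

Option 1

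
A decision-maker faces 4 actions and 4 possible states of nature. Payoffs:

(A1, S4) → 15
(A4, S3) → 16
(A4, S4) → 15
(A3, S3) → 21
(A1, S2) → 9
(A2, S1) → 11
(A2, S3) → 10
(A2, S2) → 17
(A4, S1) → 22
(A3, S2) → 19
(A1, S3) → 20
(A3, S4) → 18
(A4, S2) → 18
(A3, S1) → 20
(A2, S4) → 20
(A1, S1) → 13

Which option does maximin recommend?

A3

Row minima: A1=9, A2=10, A3=18, A4=15
Best worst-case = 18 → A3.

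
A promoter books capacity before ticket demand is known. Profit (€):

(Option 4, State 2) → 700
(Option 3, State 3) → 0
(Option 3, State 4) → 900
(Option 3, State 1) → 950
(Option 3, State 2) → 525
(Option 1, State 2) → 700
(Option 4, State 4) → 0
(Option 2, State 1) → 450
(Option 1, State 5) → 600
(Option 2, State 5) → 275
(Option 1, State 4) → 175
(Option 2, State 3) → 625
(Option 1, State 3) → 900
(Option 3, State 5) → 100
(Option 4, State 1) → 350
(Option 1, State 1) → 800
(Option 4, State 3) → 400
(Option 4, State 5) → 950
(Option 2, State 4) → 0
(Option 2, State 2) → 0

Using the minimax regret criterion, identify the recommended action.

Column bests: State 1=950, State 2=700, State 3=900, State 4=900, State 5=950.
Option 1 regrets: 150, 0, 0, 725, 350 → max 725
Option 2 regrets: 500, 700, 275, 900, 675 → max 900
Option 3 regrets: 0, 175, 900, 0, 850 → max 900
Option 4 regrets: 600, 0, 500, 900, 0 → max 900
Smallest max regret = 725 → Option 1.

Option 1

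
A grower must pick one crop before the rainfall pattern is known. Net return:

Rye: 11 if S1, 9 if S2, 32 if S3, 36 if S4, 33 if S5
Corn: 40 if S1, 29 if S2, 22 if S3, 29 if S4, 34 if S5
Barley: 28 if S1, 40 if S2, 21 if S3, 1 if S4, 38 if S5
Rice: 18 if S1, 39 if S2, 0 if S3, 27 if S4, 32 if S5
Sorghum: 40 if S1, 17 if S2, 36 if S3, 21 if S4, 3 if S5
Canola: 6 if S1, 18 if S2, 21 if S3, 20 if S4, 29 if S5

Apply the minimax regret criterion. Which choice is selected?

Column bests: S1=40, S2=40, S3=36, S4=36, S5=38.
Rye regrets: 29, 31, 4, 0, 5 → max 31
Corn regrets: 0, 11, 14, 7, 4 → max 14
Barley regrets: 12, 0, 15, 35, 0 → max 35
Rice regrets: 22, 1, 36, 9, 6 → max 36
Sorghum regrets: 0, 23, 0, 15, 35 → max 35
Canola regrets: 34, 22, 15, 16, 9 → max 34
Smallest max regret = 14 → Corn.

Corn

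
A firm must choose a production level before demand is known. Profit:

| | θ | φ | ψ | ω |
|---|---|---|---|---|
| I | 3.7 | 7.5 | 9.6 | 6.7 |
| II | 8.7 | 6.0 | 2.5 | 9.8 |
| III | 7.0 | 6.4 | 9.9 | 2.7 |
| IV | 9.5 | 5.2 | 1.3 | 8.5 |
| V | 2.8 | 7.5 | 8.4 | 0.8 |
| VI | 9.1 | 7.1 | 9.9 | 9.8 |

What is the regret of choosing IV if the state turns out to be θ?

0.0

Best payoff under θ is 9.5.
Regret = 9.5 − 9.5 = 0.0.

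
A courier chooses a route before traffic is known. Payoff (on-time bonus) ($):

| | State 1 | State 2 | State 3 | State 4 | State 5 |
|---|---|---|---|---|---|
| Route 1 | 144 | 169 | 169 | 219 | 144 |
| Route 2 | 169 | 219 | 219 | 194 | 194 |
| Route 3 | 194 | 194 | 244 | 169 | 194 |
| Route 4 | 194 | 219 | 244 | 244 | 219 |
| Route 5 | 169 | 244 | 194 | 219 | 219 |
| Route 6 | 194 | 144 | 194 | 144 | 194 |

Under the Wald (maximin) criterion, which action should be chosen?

Row minima: Route 1=144, Route 2=169, Route 3=169, Route 4=194, Route 5=169, Route 6=144
Best worst-case = 194 → Route 4.

Route 4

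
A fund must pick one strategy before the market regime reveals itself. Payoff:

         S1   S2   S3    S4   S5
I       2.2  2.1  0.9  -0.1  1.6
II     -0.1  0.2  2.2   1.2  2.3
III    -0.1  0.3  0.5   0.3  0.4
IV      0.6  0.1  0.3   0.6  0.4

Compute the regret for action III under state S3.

Best payoff under S3 is 2.2.
Regret = 2.2 − 0.5 = 1.7.

1.7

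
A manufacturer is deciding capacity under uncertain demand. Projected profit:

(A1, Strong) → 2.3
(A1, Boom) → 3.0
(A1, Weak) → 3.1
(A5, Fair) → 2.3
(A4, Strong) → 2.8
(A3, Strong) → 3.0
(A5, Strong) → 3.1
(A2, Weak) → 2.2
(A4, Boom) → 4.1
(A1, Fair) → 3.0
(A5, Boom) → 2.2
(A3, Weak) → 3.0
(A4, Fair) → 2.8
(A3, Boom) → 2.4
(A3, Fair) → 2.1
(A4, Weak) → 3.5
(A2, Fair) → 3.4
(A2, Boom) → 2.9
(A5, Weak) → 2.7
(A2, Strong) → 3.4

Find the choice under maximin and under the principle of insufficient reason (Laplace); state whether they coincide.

Row minima: A1=2.3, A2=2.2, A3=2.1, A4=2.8, A5=2.2
Best worst-case = 2.8 → A4.
Row averages: A1=2.85, A2=2.975, A3=2.625, A4=3.3, A5=2.575
Highest average = 3.3 → A4.

maximin → A4; laplace → A4 (agree)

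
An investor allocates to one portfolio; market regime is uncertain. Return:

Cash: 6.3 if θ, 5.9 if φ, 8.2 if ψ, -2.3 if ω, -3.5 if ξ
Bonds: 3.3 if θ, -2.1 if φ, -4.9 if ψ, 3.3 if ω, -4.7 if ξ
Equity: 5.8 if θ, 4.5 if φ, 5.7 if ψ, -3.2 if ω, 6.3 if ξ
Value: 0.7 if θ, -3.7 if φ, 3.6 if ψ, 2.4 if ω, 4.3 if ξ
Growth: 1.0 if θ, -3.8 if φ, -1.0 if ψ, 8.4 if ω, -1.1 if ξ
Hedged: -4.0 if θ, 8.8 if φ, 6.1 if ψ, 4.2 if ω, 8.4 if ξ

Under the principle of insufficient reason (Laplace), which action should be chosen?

Hedged

Row averages: Cash=2.92, Bonds=-1.02, Equity=3.82, Value=1.46, Growth=0.7, Hedged=4.7
Highest average = 4.7 → Hedged.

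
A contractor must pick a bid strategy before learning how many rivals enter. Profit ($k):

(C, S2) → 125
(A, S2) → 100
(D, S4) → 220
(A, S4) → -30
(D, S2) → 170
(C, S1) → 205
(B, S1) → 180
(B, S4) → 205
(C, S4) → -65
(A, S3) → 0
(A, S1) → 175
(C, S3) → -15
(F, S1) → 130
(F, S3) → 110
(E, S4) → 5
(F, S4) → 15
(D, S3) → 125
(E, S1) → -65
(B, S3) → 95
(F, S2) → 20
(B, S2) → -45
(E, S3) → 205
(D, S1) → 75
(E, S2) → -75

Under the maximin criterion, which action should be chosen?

D

Row minima: A=-30, B=-45, C=-65, D=75, E=-75, F=15
Best worst-case = 75 → D.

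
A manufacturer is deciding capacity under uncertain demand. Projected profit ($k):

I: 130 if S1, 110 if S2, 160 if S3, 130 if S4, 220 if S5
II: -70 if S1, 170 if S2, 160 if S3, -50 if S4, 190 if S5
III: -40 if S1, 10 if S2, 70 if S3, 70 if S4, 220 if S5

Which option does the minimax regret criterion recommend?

Column bests: S1=130, S2=170, S3=160, S4=130, S5=220.
I regrets: 0, 60, 0, 0, 0 → max 60
II regrets: 200, 0, 0, 180, 30 → max 200
III regrets: 170, 160, 90, 60, 0 → max 170
Smallest max regret = 60 → I.

I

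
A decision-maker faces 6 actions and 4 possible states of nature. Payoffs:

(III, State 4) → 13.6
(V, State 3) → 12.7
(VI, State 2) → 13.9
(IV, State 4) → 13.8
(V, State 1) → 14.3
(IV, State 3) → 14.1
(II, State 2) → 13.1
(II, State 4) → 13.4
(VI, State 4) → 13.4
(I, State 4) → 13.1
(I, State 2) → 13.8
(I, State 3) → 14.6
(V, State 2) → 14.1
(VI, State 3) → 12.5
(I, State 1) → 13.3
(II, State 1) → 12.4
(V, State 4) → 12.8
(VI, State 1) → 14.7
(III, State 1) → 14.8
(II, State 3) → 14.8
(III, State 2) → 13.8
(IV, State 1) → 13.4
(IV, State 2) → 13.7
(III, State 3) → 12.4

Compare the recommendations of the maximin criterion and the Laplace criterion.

maximin → IV; laplace → IV (agree)

Row minima: I=13.1, II=12.4, III=12.4, IV=13.4, V=12.7, VI=12.5
Best worst-case = 13.4 → IV.
Row averages: I=13.7, II=13.425, III=13.65, IV=13.75, V=13.475, VI=13.625
Highest average = 13.75 → IV.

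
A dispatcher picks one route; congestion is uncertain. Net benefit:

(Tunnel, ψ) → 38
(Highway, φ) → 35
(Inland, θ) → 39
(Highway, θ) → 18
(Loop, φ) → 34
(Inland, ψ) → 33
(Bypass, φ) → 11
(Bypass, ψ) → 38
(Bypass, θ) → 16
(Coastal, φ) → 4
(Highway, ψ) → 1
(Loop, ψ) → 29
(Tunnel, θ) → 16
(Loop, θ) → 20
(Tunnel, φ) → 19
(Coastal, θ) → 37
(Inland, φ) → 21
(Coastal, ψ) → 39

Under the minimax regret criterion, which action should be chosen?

Column bests: θ=39, φ=35, ψ=39.
Loop regrets: 19, 1, 10 → max 19
Tunnel regrets: 23, 16, 1 → max 23
Coastal regrets: 2, 31, 0 → max 31
Inland regrets: 0, 14, 6 → max 14
Highway regrets: 21, 0, 38 → max 38
Bypass regrets: 23, 24, 1 → max 24
Smallest max regret = 14 → Inland.

Inland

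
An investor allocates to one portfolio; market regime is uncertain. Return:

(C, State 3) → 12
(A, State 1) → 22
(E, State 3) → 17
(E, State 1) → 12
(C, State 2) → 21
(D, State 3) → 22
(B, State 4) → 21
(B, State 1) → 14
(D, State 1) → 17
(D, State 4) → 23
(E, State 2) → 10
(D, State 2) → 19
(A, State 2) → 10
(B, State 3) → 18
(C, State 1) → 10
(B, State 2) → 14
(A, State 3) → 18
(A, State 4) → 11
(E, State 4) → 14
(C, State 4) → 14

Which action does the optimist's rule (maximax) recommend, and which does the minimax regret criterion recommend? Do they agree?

Row maxima: A=22, B=21, C=21, D=23, E=17
Best best-case = 23 → D.
Column bests: State 1=22, State 2=21, State 3=22, State 4=23.
A regrets: 0, 11, 4, 12 → max 12
B regrets: 8, 7, 4, 2 → max 8
C regrets: 12, 0, 10, 9 → max 12
D regrets: 5, 2, 0, 0 → max 5
E regrets: 10, 11, 5, 9 → max 11
Smallest max regret = 5 → D.

maximax → D; minimax regret → D (agree)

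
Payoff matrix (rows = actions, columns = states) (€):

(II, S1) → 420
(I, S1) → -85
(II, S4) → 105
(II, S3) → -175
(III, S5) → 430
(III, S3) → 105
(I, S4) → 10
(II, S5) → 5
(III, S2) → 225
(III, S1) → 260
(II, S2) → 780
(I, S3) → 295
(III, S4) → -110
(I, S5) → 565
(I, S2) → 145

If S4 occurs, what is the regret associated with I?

95

Best payoff under S4 is 105.
Regret = 105 − 10 = 95.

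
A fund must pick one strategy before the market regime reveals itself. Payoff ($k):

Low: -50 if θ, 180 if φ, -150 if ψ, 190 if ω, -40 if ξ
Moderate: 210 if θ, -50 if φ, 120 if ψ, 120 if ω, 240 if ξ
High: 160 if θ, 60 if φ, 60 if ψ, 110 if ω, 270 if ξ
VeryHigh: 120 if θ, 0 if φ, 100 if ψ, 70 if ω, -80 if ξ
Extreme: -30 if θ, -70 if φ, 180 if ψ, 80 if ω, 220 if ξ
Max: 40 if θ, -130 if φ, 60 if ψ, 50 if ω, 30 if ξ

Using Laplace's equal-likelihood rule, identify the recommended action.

Row averages: Low=26, Moderate=128, High=132, VeryHigh=42, Extreme=76, Max=10
Highest average = 132 → High.

High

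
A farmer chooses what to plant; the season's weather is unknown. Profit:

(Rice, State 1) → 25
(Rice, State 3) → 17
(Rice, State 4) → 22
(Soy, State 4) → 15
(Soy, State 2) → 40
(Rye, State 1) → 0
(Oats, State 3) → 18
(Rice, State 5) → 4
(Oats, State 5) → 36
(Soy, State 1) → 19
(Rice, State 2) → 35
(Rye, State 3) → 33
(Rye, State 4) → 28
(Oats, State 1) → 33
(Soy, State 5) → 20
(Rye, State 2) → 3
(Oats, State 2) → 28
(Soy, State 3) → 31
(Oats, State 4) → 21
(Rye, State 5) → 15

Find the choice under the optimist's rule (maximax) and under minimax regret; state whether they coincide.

maximax → Soy; minimax regret → Oats (disagree)

Row maxima: Rye=33, Oats=36, Soy=40, Rice=35
Best best-case = 40 → Soy.
Column bests: State 1=33, State 2=40, State 3=33, State 4=28, State 5=36.
Rye regrets: 33, 37, 0, 0, 21 → max 37
Oats regrets: 0, 12, 15, 7, 0 → max 15
Soy regrets: 14, 0, 2, 13, 16 → max 16
Rice regrets: 8, 5, 16, 6, 32 → max 32
Smallest max regret = 15 → Oats.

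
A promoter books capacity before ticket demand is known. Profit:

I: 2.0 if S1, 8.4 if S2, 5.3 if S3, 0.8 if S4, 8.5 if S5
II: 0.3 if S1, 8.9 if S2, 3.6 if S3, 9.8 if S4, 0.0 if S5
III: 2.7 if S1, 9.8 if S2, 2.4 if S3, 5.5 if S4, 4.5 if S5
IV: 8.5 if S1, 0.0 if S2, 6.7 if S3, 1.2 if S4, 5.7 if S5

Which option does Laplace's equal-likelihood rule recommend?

Row averages: I=5, II=4.52, III=4.98, IV=4.42
Highest average = 5 → I.

I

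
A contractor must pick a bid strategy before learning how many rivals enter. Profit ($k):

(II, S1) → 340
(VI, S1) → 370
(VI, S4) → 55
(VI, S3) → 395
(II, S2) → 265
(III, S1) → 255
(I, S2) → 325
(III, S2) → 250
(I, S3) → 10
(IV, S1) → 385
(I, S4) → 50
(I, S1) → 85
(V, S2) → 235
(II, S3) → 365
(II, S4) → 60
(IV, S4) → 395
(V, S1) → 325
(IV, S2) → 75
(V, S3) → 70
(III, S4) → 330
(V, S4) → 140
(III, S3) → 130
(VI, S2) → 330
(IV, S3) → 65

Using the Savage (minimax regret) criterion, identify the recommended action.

III

Column bests: S1=385, S2=330, S3=395, S4=395.
I regrets: 300, 5, 385, 345 → max 385
II regrets: 45, 65, 30, 335 → max 335
III regrets: 130, 80, 265, 65 → max 265
IV regrets: 0, 255, 330, 0 → max 330
V regrets: 60, 95, 325, 255 → max 325
VI regrets: 15, 0, 0, 340 → max 340
Smallest max regret = 265 → III.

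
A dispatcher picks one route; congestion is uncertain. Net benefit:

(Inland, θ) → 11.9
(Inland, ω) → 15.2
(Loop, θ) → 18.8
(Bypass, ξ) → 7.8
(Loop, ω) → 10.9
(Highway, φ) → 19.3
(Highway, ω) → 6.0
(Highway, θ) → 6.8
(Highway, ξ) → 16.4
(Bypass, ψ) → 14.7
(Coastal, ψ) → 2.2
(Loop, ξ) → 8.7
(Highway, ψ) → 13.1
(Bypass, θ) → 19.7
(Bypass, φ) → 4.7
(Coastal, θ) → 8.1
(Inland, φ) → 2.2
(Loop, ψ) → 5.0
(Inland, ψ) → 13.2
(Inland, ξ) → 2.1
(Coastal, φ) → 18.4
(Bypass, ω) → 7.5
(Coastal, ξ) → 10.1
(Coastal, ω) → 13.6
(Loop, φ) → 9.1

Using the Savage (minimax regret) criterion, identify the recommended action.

Column bests: θ=19.7, φ=19.3, ψ=14.7, ω=15.2, ξ=16.4.
Highway regrets: 12.9, 0.0, 1.6, 9.2, 0.0 → max 12.9
Coastal regrets: 11.6, 0.9, 12.5, 1.6, 6.3 → max 12.5
Bypass regrets: 0.0, 14.6, 0.0, 7.7, 8.6 → max 14.6
Inland regrets: 7.8, 17.1, 1.5, 0.0, 14.3 → max 17.1
Loop regrets: 0.9, 10.2, 9.7, 4.3, 7.7 → max 10.2
Smallest max regret = 10.2 → Loop.

Loop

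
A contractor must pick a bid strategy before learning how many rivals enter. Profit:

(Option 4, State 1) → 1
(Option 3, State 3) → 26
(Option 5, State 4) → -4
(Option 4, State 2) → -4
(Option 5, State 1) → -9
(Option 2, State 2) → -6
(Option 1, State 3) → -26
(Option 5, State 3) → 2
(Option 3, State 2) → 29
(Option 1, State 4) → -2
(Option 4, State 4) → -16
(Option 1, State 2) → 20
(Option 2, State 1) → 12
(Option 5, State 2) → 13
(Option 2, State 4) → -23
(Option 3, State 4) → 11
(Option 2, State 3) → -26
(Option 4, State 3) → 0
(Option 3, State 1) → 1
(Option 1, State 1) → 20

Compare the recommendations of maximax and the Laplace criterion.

maximax → Option 3; laplace → Option 3 (agree)

Row maxima: Option 1=20, Option 2=12, Option 3=29, Option 4=1, Option 5=13
Best best-case = 29 → Option 3.
Row averages: Option 1=3, Option 2=-10.75, Option 3=16.75, Option 4=-4.75, Option 5=0.5
Highest average = 16.75 → Option 3.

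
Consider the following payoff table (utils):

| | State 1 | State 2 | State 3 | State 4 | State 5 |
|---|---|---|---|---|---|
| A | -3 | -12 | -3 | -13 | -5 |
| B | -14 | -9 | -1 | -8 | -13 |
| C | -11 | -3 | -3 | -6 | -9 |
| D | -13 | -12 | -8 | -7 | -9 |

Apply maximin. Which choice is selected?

Row minima: A=-13, B=-14, C=-11, D=-13
Best worst-case = -11 → C.

C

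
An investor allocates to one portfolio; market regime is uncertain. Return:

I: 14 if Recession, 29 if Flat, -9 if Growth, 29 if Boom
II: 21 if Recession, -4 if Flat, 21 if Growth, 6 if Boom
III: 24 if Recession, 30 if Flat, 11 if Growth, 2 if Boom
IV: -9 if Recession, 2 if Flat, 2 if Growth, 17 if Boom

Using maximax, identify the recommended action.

III

Row maxima: I=29, II=21, III=30, IV=17
Best best-case = 30 → III.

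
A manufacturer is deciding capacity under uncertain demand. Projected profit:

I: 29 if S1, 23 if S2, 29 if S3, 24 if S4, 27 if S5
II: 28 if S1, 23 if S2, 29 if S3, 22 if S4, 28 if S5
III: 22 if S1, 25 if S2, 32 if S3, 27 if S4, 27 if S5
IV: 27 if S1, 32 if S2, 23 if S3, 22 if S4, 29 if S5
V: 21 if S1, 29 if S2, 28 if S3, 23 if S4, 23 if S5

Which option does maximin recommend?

Row minima: I=23, II=22, III=22, IV=22, V=21
Best worst-case = 23 → I.

I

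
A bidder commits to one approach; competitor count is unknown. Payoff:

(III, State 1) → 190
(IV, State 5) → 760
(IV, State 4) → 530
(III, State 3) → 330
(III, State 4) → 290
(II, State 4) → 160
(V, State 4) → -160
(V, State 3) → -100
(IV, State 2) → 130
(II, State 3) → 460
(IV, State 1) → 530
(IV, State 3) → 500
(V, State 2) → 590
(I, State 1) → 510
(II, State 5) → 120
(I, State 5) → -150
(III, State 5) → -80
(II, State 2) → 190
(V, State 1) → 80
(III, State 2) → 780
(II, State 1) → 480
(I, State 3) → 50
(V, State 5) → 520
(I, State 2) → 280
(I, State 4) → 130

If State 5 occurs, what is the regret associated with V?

240

Best payoff under State 5 is 760.
Regret = 760 − 520 = 240.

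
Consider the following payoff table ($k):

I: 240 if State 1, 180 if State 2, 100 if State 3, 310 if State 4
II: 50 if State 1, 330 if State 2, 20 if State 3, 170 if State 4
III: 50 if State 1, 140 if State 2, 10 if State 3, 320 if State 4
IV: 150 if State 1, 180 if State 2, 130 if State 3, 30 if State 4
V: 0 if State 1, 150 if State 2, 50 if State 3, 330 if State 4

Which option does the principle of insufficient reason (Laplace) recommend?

I

Row averages: I=207.5, II=142.5, III=130, IV=122.5, V=132.5
Highest average = 207.5 → I.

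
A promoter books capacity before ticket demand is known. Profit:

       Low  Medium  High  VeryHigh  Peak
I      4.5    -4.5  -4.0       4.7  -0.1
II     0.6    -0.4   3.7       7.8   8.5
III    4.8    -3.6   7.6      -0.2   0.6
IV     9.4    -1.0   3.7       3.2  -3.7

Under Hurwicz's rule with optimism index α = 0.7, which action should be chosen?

II

I: 0.7·4.7 + 0.3·(-4.5) = 1.94
II: 0.7·8.5 + 0.3·(-0.4) = 5.83
III: 0.7·7.6 + 0.3·(-3.6) = 4.24
IV: 0.7·9.4 + 0.3·(-3.7) = 5.47
Highest Hurwicz score = 5.83 → II.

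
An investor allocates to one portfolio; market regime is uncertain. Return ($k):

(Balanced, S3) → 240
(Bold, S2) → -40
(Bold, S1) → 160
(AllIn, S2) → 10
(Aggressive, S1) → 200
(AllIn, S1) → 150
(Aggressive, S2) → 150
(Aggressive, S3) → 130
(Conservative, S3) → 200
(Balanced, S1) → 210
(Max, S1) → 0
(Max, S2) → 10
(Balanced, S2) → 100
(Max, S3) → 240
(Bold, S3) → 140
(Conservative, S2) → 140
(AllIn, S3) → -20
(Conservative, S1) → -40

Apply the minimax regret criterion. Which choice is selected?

Balanced

Column bests: S1=210, S2=150, S3=240.
Conservative regrets: 250, 10, 40 → max 250
Balanced regrets: 0, 50, 0 → max 50
Aggressive regrets: 10, 0, 110 → max 110
Bold regrets: 50, 190, 100 → max 190
AllIn regrets: 60, 140, 260 → max 260
Max regrets: 210, 140, 0 → max 210
Smallest max regret = 50 → Balanced.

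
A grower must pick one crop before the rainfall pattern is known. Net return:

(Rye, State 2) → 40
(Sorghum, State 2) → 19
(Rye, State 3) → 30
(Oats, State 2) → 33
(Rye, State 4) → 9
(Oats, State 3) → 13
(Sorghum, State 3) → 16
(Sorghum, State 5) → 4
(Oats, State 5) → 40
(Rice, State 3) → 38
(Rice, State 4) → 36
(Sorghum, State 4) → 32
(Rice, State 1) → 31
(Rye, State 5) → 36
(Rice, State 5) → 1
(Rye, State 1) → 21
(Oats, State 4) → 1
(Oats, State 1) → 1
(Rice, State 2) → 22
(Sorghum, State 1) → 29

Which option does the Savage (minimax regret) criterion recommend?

Column bests: State 1=31, State 2=40, State 3=38, State 4=36, State 5=40.
Rye regrets: 10, 0, 8, 27, 4 → max 27
Rice regrets: 0, 18, 0, 0, 39 → max 39
Oats regrets: 30, 7, 25, 35, 0 → max 35
Sorghum regrets: 2, 21, 22, 4, 36 → max 36
Smallest max regret = 27 → Rye.

Rye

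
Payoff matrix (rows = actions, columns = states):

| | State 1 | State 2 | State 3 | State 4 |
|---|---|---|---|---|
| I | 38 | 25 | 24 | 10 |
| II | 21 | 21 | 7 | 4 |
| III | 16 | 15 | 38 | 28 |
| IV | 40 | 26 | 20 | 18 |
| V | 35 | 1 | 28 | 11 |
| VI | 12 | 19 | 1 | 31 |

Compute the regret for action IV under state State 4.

Best payoff under State 4 is 31.
Regret = 31 − 18 = 13.

13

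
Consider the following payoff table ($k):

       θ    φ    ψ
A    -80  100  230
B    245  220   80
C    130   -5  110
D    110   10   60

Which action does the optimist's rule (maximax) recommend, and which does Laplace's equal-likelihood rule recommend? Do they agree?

maximax → B; laplace → B (agree)

Row maxima: A=230, B=245, C=130, D=110
Best best-case = 245 → B.
Row averages: A=250/3, B=545/3, C=235/3, D=60
Highest average = 545/3 → B.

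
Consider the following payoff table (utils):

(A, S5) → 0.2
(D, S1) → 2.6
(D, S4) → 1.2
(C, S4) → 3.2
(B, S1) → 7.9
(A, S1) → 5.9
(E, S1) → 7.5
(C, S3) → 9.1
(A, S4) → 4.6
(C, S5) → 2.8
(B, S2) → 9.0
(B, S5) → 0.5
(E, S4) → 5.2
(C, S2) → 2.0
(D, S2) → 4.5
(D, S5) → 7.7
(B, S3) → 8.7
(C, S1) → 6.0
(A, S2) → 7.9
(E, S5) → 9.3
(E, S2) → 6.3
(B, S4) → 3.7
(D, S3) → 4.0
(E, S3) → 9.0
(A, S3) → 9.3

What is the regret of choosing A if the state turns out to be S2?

Best payoff under S2 is 9.0.
Regret = 9.0 − 7.9 = 1.1.

1.1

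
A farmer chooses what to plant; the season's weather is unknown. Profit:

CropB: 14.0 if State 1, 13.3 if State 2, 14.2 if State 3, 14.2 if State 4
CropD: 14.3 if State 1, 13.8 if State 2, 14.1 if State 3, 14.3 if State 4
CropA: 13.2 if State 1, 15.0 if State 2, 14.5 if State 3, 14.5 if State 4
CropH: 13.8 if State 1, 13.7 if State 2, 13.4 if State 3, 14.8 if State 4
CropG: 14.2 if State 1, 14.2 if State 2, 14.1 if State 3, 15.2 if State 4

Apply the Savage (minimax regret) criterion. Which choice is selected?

Column bests: State 1=14.3, State 2=15.0, State 3=14.5, State 4=15.2.
CropB regrets: 0.3, 1.7, 0.3, 1.0 → max 1.7
CropD regrets: 0.0, 1.2, 0.4, 0.9 → max 1.2
CropA regrets: 1.1, 0.0, 0.0, 0.7 → max 1.1
CropH regrets: 0.5, 1.3, 1.1, 0.4 → max 1.3
CropG regrets: 0.1, 0.8, 0.4, 0.0 → max 0.8
Smallest max regret = 0.8 → CropG.

CropG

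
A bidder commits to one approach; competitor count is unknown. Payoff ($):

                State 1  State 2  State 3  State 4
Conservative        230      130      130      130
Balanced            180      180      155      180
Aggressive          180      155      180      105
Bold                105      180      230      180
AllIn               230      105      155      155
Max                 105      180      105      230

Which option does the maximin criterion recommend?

Row minima: Conservative=130, Balanced=155, Aggressive=105, Bold=105, AllIn=105, Max=105
Best worst-case = 155 → Balanced.

Balanced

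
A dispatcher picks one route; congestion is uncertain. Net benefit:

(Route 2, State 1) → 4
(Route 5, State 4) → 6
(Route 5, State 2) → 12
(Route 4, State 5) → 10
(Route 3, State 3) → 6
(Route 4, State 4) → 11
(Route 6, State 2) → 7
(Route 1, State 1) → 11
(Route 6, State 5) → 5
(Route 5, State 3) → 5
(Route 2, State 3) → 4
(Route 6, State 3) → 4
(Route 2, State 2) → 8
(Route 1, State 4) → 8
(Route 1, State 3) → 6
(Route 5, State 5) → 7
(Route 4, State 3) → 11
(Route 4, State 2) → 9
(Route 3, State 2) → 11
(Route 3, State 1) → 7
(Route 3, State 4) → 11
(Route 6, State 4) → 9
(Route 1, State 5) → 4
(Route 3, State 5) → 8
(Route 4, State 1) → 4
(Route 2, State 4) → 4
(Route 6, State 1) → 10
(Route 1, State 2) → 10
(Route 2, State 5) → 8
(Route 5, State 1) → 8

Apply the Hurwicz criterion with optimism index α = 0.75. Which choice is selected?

Route 5

Route 1: 0.75·11 + 0.25·4 = 9.25
Route 2: 0.75·8 + 0.25·4 = 7
Route 3: 0.75·11 + 0.25·6 = 9.75
Route 4: 0.75·11 + 0.25·4 = 9.25
Route 5: 0.75·12 + 0.25·5 = 10.25
Route 6: 0.75·10 + 0.25·4 = 8.5
Highest Hurwicz score = 10.25 → Route 5.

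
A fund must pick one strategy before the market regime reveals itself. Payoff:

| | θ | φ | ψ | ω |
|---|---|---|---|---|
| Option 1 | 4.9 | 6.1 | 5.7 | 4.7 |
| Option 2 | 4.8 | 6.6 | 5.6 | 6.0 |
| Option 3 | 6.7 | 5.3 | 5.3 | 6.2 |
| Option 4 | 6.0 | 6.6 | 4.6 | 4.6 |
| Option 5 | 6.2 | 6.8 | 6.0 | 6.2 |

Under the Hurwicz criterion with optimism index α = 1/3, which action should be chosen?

Option 1: 1/3·6.1 + 2/3·4.7 = 31/6
Option 2: 1/3·6.6 + 2/3·4.8 = 5.4
Option 3: 1/3·6.7 + 2/3·5.3 = 173/30
Option 4: 1/3·6.6 + 2/3·4.6 = 79/15
Option 5: 1/3·6.8 + 2/3·6.0 = 94/15
Highest Hurwicz score = 94/15 → Option 5.

Option 5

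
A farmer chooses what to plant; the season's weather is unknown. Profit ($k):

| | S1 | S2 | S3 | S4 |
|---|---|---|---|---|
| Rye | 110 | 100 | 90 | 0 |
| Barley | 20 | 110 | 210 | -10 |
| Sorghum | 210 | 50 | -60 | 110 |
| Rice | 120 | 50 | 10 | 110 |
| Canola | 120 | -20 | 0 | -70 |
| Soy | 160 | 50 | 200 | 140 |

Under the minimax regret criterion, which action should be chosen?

Soy

Column bests: S1=210, S2=110, S3=210, S4=140.
Rye regrets: 100, 10, 120, 140 → max 140
Barley regrets: 190, 0, 0, 150 → max 190
Sorghum regrets: 0, 60, 270, 30 → max 270
Rice regrets: 90, 60, 200, 30 → max 200
Canola regrets: 90, 130, 210, 210 → max 210
Soy regrets: 50, 60, 10, 0 → max 60
Smallest max regret = 60 → Soy.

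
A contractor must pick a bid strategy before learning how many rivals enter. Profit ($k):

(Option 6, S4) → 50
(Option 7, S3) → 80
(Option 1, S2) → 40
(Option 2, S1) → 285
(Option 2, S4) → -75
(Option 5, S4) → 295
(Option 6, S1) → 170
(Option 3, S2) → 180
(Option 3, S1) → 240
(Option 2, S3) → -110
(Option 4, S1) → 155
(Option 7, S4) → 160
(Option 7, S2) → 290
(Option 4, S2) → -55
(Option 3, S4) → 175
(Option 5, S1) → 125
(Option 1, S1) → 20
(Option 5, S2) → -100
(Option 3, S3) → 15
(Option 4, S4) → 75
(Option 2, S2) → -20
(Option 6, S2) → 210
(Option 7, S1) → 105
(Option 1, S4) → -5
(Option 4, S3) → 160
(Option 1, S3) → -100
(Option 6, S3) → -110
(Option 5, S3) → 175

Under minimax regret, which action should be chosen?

Option 3

Column bests: S1=285, S2=290, S3=175, S4=295.
Option 1 regrets: 265, 250, 275, 300 → max 300
Option 2 regrets: 0, 310, 285, 370 → max 370
Option 3 regrets: 45, 110, 160, 120 → max 160
Option 4 regrets: 130, 345, 15, 220 → max 345
Option 5 regrets: 160, 390, 0, 0 → max 390
Option 6 regrets: 115, 80, 285, 245 → max 285
Option 7 regrets: 180, 0, 95, 135 → max 180
Smallest max regret = 160 → Option 3.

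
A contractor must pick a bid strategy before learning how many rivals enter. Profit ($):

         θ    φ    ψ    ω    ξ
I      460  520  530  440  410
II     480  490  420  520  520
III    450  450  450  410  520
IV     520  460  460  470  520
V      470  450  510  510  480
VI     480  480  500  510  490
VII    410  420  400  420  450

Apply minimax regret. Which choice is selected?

Column bests: θ=520, φ=520, ψ=530, ω=520, ξ=520.
I regrets: 60, 0, 0, 80, 110 → max 110
II regrets: 40, 30, 110, 0, 0 → max 110
III regrets: 70, 70, 80, 110, 0 → max 110
IV regrets: 0, 60, 70, 50, 0 → max 70
V regrets: 50, 70, 20, 10, 40 → max 70
VI regrets: 40, 40, 30, 10, 30 → max 40
VII regrets: 110, 100, 130, 100, 70 → max 130
Smallest max regret = 40 → VI.

VI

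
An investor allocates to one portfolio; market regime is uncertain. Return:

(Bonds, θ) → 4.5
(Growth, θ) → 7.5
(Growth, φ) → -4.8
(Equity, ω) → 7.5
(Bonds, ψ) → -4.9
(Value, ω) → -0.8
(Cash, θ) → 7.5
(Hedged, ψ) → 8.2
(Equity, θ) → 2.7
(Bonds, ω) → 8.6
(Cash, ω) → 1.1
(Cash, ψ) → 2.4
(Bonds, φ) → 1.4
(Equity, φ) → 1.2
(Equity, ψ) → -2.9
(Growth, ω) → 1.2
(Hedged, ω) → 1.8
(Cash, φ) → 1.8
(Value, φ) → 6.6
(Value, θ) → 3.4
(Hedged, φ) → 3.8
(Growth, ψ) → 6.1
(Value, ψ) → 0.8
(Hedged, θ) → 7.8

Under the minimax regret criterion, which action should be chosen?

Column bests: θ=7.8, φ=6.6, ψ=8.2, ω=8.6.
Cash regrets: 0.3, 4.8, 5.8, 7.5 → max 7.5
Hedged regrets: 0.0, 2.8, 0.0, 6.8 → max 6.8
Growth regrets: 0.3, 11.4, 2.1, 7.4 → max 11.4
Bonds regrets: 3.3, 5.2, 13.1, 0.0 → max 13.1
Value regrets: 4.4, 0.0, 7.4, 9.4 → max 9.4
Equity regrets: 5.1, 5.4, 11.1, 1.1 → max 11.1
Smallest max regret = 6.8 → Hedged.

Hedged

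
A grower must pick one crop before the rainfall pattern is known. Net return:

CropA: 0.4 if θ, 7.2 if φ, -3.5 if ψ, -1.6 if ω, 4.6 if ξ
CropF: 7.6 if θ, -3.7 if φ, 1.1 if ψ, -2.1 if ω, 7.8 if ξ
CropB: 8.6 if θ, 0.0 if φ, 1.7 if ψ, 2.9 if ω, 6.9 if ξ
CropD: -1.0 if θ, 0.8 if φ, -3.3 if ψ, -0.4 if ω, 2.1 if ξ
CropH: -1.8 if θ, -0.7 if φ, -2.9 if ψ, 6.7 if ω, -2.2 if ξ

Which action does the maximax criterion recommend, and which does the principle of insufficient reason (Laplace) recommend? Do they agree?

Row maxima: CropA=7.2, CropF=7.8, CropB=8.6, CropD=2.1, CropH=6.7
Best best-case = 8.6 → CropB.
Row averages: CropA=1.42, CropF=2.14, CropB=4.02, CropD=-0.36, CropH=-0.18
Highest average = 4.02 → CropB.

maximax → CropB; laplace → CropB (agree)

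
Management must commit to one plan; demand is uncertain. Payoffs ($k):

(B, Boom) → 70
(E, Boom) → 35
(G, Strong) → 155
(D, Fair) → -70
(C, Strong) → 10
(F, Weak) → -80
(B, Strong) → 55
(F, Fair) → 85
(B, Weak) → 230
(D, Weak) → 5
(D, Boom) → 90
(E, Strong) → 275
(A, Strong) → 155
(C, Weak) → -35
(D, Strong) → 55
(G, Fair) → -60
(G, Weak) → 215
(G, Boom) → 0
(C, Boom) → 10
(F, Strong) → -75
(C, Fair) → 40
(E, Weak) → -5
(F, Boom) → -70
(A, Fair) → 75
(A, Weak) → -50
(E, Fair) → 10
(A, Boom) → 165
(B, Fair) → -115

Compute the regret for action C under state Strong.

Best payoff under Strong is 275.
Regret = 275 − 10 = 265.

265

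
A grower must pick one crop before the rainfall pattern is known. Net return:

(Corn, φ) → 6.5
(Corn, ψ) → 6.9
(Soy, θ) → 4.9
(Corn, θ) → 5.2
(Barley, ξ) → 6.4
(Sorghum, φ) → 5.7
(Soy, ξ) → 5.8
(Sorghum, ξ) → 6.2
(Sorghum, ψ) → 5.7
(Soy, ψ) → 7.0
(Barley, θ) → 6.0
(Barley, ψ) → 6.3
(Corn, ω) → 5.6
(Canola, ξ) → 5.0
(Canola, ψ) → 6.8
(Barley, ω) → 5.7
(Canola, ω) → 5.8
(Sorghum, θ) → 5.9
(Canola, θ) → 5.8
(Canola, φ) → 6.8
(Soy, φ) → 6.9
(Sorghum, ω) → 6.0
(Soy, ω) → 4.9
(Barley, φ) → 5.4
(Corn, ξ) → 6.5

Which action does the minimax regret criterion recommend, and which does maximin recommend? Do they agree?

Column bests: θ=6.0, φ=6.9, ψ=7.0, ω=6.0, ξ=6.5.
Sorghum regrets: 0.1, 1.2, 1.3, 0.0, 0.3 → max 1.3
Barley regrets: 0.0, 1.5, 0.7, 0.3, 0.1 → max 1.5
Corn regrets: 0.8, 0.4, 0.1, 0.4, 0.0 → max 0.8
Canola regrets: 0.2, 0.1, 0.2, 0.2, 1.5 → max 1.5
Soy regrets: 1.1, 0.0, 0.0, 1.1, 0.7 → max 1.1
Smallest max regret = 0.8 → Corn.
Row minima: Sorghum=5.7, Barley=5.4, Corn=5.2, Canola=5.0, Soy=4.9
Best worst-case = 5.7 → Sorghum.

minimax regret → Corn; maximin → Sorghum (disagree)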